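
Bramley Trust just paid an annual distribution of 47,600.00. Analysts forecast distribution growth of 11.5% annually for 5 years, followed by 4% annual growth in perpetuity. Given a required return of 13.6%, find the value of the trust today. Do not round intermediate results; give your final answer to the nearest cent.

694855.63

D_1 = 53074.00000
D_2 = 59177.51000
D_3 = 65982.92365
D_4 = 73570.95987
D_5 = 82031.62025
Terminal value at year 5: TV = D_5×(1+g_2)/(r−g_2) = 85312.88506/0.096 = 888675.88609
P_0 = D_1/(1+r)^1 + D_2/(1+r)^2 + D_3/(1+r)^3 + D_4/(1+r)^4 + D_5/(1+r)^5 + TV/(1+r)^5
    = 46720.07042 + 45856.40715 + 45008.70948 + 44176.68228 + 43360.03587 + 469733.72188 = 694855.62708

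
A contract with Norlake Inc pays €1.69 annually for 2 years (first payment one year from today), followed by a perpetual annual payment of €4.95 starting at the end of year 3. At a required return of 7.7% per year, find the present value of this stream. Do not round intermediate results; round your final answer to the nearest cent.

€58.45

PV of 2-year annuity: €1.69 × [1 − (1+0.077)^−2] / 0.077 = 3.02616
Perpetuity value at year 2: €4.95 / 0.077 = 64.28571
PV of perpetuity: 64.28571 / (1+0.077)^2 = 55.42211
Total PV = 3.02616 + 55.42211 = 58.44827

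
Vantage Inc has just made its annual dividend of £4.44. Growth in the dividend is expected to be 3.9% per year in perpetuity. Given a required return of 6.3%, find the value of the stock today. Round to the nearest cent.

£192.22

D₁ = D₀ × (1 + g) = £4.44 × 1.039 = £4.6132
Growing perpetuity: P = D₁ / (r − g) = £4.6132 / (0.063 − 0.039) = £192.22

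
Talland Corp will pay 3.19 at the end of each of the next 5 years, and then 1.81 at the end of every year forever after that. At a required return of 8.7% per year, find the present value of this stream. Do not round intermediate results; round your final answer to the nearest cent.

26.21

PV of 5-year annuity: 3.19 × [1 − (1+0.087)^−5] / 0.087 = 12.50518
Perpetuity value at year 5: 1.81 / 0.087 = 20.80460
PV of perpetuity: 20.80460 / (1+0.087)^5 = 13.70918
Total PV = 12.50518 + 13.70918 = 26.21436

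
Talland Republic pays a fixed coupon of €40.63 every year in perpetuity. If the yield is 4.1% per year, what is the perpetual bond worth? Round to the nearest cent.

Level perpetuity: PV = C / r = €40.63 / 0.041 = €990.98

€990.98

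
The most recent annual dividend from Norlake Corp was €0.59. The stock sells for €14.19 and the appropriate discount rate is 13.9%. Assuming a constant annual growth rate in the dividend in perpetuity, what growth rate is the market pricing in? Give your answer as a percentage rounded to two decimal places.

P = D₀(1+g)/(r−g) ⇒ P(r−g) = D₀(1+g) ⇒ g(P+D₀) = P·r − D₀
g = (P·r − D₀)/(P + D₀) = (€14.19×0.139 − €0.59) / (€14.19 + €0.59) = 0.093532

9.35%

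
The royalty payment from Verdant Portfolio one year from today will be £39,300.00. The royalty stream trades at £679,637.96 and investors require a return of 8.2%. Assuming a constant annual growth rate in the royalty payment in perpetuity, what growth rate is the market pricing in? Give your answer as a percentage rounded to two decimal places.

2.42%

P = D₁/(r−g) ⇒ g = r − D₁/P = 0.082 − £39,300.00/£679,637.96 = 0.024175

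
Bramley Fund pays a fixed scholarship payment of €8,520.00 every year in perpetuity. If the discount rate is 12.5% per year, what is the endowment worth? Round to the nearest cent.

Level perpetuity: PV = C / r = €8,520.00 / 0.125 = €68,160.00

€68160.00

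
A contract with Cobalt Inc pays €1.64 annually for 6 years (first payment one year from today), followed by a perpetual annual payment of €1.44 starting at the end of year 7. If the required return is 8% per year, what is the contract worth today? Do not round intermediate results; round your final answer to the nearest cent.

€18.92

PV of 6-year annuity: €1.64 × [1 − (1+0.08)^−6] / 0.08 = 7.58152
Perpetuity value at year 6: €1.44 / 0.08 = 18.00000
PV of perpetuity: 18.00000 / (1+0.08)^6 = 11.34305
Total PV = 7.58152 + 11.34305 = 18.92458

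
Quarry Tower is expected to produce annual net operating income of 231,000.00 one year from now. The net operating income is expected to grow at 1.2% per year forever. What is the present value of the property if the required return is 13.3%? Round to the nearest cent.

1909090.91

Growing perpetuity: P = D₁ / (r − g) = 231,000.0000 / (0.133 − 0.012) = 1,909,090.91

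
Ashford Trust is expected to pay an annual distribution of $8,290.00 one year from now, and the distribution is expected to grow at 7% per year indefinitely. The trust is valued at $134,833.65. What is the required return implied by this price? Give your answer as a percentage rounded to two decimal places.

P = D₁/(r − g) ⇒ r = D₁/P + g = $8,290.0000/$134,833.65 + 0.07 = 0.061483 + 0.07 = 0.131483

13.15%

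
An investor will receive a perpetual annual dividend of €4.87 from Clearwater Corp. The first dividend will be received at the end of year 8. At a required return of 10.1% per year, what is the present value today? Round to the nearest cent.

Value at end of year 7: C / r = €4.87 / 0.101 = €48.2178
Discount to today: PV = €48.2178 / (1 + 0.101)^7 = €48.2178 / 1.961152 = €24.59

€24.59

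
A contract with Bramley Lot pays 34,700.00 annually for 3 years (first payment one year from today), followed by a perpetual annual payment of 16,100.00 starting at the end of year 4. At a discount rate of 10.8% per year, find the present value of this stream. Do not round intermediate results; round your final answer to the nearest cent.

PV of 3-year annuity: 34,700.00 × [1 − (1+0.108)^−3] / 0.108 = 85092.73672
Perpetuity value at year 3: 16,100.00 / 0.108 = 149074.07407
PV of perpetuity: 149074.07407 / (1+0.108)^3 = 109593.00603
Total PV = 85092.73672 + 109593.00603 = 194685.74275

194685.74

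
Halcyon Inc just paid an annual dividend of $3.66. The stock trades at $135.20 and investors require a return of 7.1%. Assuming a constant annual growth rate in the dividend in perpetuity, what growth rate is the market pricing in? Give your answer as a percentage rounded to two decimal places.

P = D₀(1+g)/(r−g) ⇒ P(r−g) = D₀(1+g) ⇒ g(P+D₀) = P·r − D₀
g = (P·r − D₀)/(P + D₀) = ($135.20×0.071 − $3.66) / ($135.20 + $3.66) = 0.042771

4.28%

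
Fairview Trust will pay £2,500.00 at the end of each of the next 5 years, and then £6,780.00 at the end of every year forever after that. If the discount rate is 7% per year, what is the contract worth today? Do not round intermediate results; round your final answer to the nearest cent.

PV of 5-year annuity: £2,500.00 × [1 − (1+0.07)^−5] / 0.07 = 10250.49359
Perpetuity value at year 5: £6,780.00 / 0.07 = 96857.14286
PV of perpetuity: 96857.14286 / (1+0.07)^5 = 69057.80424
Total PV = 10250.49359 + 69057.80424 = 79308.29783

£79308.30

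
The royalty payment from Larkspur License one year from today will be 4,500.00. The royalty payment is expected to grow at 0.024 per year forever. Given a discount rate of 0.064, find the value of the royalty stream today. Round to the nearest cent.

Growing perpetuity: P = D₁ / (r − g) = 4,500.0000 / (0.064 − 0.024) = 112,500.00

112500.00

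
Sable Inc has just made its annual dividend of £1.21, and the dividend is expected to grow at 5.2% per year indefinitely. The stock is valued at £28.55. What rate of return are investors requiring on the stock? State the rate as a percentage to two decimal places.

D₁ = £1.21 × 1.052 = £1.2729
P = D₁/(r − g) ⇒ r = D₁/P + g = £1.2729/£28.55 + 0.052 = 0.044586 + 0.052 = 0.096586

9.66%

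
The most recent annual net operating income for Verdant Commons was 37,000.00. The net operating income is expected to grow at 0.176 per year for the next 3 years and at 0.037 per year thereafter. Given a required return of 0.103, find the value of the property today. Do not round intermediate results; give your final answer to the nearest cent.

830934.35

D_1 = 43512.00000
D_2 = 51170.11200
D_3 = 60176.05171
Terminal value at year 3: TV = D_3×(1+g_2)/(r−g_2) = 62402.56563/0.066 = 945493.41857
P_0 = D_1/(1+r)^1 + D_2/(1+r)^2 + D_3/(1+r)^3 + TV/(1+r)^3
    = 39448.77607 + 42059.61981 + 44843.25739 + 704582.69563 = 830934.34889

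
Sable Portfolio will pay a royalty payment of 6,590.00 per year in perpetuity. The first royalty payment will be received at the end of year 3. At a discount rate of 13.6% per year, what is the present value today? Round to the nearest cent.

Value at end of year 2: C / r = 6,590.00 / 0.136 = 48,455.8824
Discount to today: PV = 48,455.8824 / (1 + 0.136)^2 = 48,455.8824 / 1.290496 = 37,548.26

37548.26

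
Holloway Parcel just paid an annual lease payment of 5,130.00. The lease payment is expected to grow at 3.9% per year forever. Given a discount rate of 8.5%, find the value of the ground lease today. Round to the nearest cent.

D₁ = D₀ × (1 + g) = 5,130.00 × 1.039 = 5,330.0700
Growing perpetuity: P = D₁ / (r − g) = 5,330.0700 / (0.085 − 0.039) = 115,871.09

115871.09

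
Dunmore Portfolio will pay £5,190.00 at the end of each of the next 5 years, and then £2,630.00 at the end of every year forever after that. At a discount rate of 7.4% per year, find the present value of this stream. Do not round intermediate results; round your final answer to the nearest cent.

£45925.58

PV of 5-year annuity: £5,190.00 × [1 − (1+0.074)^−5] / 0.074 = 21054.04149
Perpetuity value at year 5: £2,630.00 / 0.074 = 35540.54054
PV of perpetuity: 35540.54054 / (1+0.074)^5 = 24871.53686
Total PV = 21054.04149 + 24871.53686 = 45925.57835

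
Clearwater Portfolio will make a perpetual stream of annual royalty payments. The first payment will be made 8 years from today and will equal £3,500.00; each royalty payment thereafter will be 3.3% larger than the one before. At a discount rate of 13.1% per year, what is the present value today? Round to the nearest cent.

£15087.03

Value at end of year 7: C₁ / (r − g) = £3,500.00 / (0.131 − 0.033) = £35,714.2857
Discount to today: PV = £35,714.2857 / (1 + 0.131)^7 = £35,714.2857 / 2.367218 = £15,087.03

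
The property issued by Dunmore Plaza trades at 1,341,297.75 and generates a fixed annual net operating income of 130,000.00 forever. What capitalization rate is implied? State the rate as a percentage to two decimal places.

P = C/r ⇒ r = C/P = 130,000.00/1,341,297.75 = 0.096921

9.69%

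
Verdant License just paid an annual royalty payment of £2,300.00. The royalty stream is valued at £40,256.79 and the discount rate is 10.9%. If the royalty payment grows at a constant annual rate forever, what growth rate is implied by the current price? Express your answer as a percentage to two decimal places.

P = D₀(1+g)/(r−g) ⇒ P(r−g) = D₀(1+g) ⇒ g(P+D₀) = P·r − D₀
g = (P·r − D₀)/(P + D₀) = (£40,256.79×0.109 − £2,300.00) / (£40,256.79 + £2,300.00) = 0.049064

4.91%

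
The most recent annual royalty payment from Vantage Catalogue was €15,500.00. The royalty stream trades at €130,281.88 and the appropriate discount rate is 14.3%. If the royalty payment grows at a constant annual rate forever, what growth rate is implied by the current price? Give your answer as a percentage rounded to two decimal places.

2.15%

P = D₀(1+g)/(r−g) ⇒ P(r−g) = D₀(1+g) ⇒ g(P+D₀) = P·r − D₀
g = (P·r − D₀)/(P + D₀) = (€130,281.88×0.143 − €15,500.00) / (€130,281.88 + €15,500.00) = 0.021473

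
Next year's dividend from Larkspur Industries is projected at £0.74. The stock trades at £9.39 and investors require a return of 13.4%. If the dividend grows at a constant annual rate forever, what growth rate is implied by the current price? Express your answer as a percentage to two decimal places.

5.52%

P = D₁/(r−g) ⇒ g = r − D₁/P = 0.134 − £0.74/£9.39 = 0.055193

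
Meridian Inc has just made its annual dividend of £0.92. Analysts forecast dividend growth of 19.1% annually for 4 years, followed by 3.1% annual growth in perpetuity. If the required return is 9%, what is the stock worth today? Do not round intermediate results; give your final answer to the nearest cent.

D_1 = 1.09572
D_2 = 1.30500
D_3 = 1.55426
D_4 = 1.85112
Terminal value at year 4: TV = D_4×(1+g_2)/(r−g_2) = 1.90851/0.059 = 32.34756
P_0 = D_1/(1+r)^1 + D_2/(1+r)^2 + D_3/(1+r)^3 + D_4/(1+r)^4 + TV/(1+r)^4
    = 1.00525 + 1.09839 + 1.20017 + 1.31138 + 22.91583 = 27.53102

£27.53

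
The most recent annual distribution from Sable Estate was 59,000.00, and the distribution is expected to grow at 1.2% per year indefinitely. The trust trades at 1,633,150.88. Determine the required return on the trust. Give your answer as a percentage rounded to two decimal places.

D₁ = 59,000.00 × 1.012 = 59,708.0000
P = D₁/(r − g) ⇒ r = D₁/P + g = 59,708.0000/1,633,150.88 + 0.012 = 0.036560 + 0.012 = 0.048560

4.86%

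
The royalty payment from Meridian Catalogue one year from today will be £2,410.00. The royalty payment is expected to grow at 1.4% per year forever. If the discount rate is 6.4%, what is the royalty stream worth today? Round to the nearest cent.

£48200.00

Growing perpetuity: P = D₁ / (r − g) = £2,410.0000 / (0.064 − 0.014) = £48,200.00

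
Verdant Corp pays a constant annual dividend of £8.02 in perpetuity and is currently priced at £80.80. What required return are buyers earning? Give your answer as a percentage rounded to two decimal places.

9.93%

P = C/r ⇒ r = C/P = £8.02/£80.80 = 0.099257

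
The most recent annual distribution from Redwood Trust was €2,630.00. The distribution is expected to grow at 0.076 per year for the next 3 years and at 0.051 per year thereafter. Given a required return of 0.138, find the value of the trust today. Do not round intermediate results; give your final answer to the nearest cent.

€33917.57

D_1 = 2829.88000
D_2 = 3044.95088
D_3 = 3276.36715
Terminal value at year 3: TV = D_3×(1+g_2)/(r−g_2) = 3443.46187/0.087 = 39580.02151
P_0 = D_1/(1+r)^1 + D_2/(1+r)^2 + D_3/(1+r)^3 + TV/(1+r)^3
    = 2486.71353 + 2351.23353 + 2223.13469 + 26856.48924 = 33917.57100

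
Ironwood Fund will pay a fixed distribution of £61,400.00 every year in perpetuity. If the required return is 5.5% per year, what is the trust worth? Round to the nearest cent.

£1116363.64

Level perpetuity: PV = C / r = £61,400.00 / 0.055 = £1,116,363.64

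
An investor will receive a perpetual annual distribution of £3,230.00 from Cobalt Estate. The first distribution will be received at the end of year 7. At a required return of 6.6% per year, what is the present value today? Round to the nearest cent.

Value at end of year 6: C / r = £3,230.00 / 0.066 = £48,939.3939
Discount to today: PV = £48,939.3939 / (1 + 0.066)^6 = £48,939.3939 / 1.467382 = £33,351.50

£33351.50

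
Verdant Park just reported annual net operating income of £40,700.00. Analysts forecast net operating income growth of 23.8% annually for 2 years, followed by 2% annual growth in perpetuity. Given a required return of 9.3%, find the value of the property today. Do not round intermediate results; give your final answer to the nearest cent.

D_1 = 50386.60000
D_2 = 62378.61080
Terminal value at year 2: TV = D_2×(1+g_2)/(r−g_2) = 63626.18302/0.073 = 871591.54816
P_0 = D_1/(1+r)^1 + D_2/(1+r)^2 + TV/(1+r)^2
    = 46099.35956 + 52215.01110 + 729579.60720 = 827893.97787

£827893.98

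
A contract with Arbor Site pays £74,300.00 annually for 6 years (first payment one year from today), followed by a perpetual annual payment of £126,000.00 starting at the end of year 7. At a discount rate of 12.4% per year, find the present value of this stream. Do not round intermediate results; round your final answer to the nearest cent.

£805955.68

PV of 6-year annuity: £74,300.00 × [1 − (1+0.124)^−6] / 0.124 = 302047.97754
Perpetuity value at year 6: £126,000.00 / 0.124 = 1016129.03226
PV of perpetuity: 1016129.03226 / (1+0.124)^6 = 503907.69754
Total PV = 302047.97754 + 503907.69754 = 805955.67508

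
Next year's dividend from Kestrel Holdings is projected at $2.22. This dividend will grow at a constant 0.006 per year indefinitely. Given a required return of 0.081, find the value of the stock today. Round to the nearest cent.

Growing perpetuity: P = D₁ / (r − g) = $2.2200 / (0.081 − 0.006) = $29.60

$29.60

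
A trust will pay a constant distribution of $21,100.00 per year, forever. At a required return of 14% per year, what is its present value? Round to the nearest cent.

$150714.29

Level perpetuity: PV = C / r = $21,100.00 / 0.14 = $150,714.29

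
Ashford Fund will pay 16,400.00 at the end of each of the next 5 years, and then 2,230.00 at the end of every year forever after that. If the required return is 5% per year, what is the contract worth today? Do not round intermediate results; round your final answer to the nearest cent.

105948.68

PV of 5-year annuity: 16,400.00 × [1 − (1+0.05)^−5] / 0.05 = 71003.41740
Perpetuity value at year 5: 2,230.00 / 0.05 = 44600.00000
PV of perpetuity: 44600.00000 / (1+0.05)^5 = 34945.26702
Total PV = 71003.41740 + 34945.26702 = 105948.68442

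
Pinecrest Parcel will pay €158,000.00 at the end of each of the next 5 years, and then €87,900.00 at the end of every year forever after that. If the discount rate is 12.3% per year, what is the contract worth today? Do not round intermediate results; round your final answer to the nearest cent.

€965462.16

PV of 5-year annuity: €158,000.00 × [1 − (1+0.123)^−5] / 0.123 = 565347.02380
Perpetuity value at year 5: €87,900.00 / 0.123 = 714634.14634
PV of perpetuity: 714634.14634 / (1+0.123)^5 = 400115.13753
Total PV = 565347.02380 + 400115.13753 = 965462.16133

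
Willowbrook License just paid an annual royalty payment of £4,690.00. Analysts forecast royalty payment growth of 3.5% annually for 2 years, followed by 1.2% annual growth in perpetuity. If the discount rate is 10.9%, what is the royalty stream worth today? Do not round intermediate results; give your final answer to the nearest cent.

£51080.64

D_1 = 4854.15000
D_2 = 5024.04525
Terminal value at year 2: TV = D_2×(1+g_2)/(r−g_2) = 5084.33379/0.097 = 52415.81230
P_0 = D_1/(1+r)^1 + D_2/(1+r)^2 + TV/(1+r)^2
    = 4377.05140 + 4084.98485 + 42618.60481 = 51080.64105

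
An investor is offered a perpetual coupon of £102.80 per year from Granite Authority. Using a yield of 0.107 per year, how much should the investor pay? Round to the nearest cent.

Level perpetuity: PV = C / r = £102.80 / 0.107 = £960.75

£960.75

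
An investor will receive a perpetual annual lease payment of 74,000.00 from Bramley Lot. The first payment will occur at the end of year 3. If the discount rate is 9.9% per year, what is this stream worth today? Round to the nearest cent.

Value at end of year 2: C / r = 74,000.00 / 0.099 = 747,474.7475
Discount to today: PV = 747,474.7475 / (1 + 0.099)^2 = 747,474.7475 / 1.207801 = 618,872.44

618872.44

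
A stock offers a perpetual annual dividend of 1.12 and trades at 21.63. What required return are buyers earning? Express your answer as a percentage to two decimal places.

P = C/r ⇒ r = C/P = 1.12/21.63 = 0.051780

5.18%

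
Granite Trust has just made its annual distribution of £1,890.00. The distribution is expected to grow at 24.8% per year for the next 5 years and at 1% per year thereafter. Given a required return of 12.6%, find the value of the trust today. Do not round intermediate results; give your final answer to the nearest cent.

£40526.72

D_1 = 2358.72000
D_2 = 2943.68256
D_3 = 3673.71583
D_4 = 4584.79736
D_5 = 5721.82711
Terminal value at year 5: TV = D_5×(1+g_2)/(r−g_2) = 5779.04538/0.116 = 49819.35671
P_0 = D_1/(1+r)^1 + D_2/(1+r)^2 + D_3/(1+r)^3 + D_4/(1+r)^4 + D_5/(1+r)^5 + TV/(1+r)^5
    = 2094.77798 + 2321.74326 + 2573.29981 + 2852.11205 + 3161.13307 + 27523.65864 = 40526.72481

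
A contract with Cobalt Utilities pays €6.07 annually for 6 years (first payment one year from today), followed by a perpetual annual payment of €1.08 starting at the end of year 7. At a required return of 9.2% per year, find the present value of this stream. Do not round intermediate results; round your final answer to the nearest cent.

PV of 6-year annuity: €6.07 × [1 − (1+0.092)^−6] / 0.092 = 27.06792
Perpetuity value at year 6: €1.08 / 0.092 = 11.73913
PV of perpetuity: 11.73913 / (1+0.092)^6 = 6.92309
Total PV = 27.06792 + 6.92309 = 33.99101

€33.99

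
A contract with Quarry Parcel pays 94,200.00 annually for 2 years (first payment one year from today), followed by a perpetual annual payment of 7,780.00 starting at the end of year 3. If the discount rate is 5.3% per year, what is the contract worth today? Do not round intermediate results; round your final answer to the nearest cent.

306802.21

PV of 2-year annuity: 94,200.00 × [1 − (1+0.053)^−2] / 0.053 = 174414.70984
Perpetuity value at year 2: 7,780.00 / 0.053 = 146792.45283
PV of perpetuity: 146792.45283 / (1+0.053)^2 = 132387.50121
Total PV = 174414.70984 + 132387.50121 = 306802.21105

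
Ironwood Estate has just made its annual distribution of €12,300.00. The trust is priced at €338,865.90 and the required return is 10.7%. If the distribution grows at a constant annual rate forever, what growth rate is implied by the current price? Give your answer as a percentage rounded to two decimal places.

6.82%

P = D₀(1+g)/(r−g) ⇒ P(r−g) = D₀(1+g) ⇒ g(P+D₀) = P·r − D₀
g = (P·r − D₀)/(P + D₀) = (€338,865.90×0.107 − €12,300.00) / (€338,865.90 + €12,300.00) = 0.068226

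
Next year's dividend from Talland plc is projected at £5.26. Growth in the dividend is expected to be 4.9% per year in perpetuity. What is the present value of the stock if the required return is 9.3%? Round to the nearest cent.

£119.55

Growing perpetuity: P = D₁ / (r − g) = £5.2600 / (0.093 − 0.049) = £119.55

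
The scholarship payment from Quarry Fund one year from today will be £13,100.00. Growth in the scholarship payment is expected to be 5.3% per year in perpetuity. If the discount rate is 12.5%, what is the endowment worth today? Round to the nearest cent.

Growing perpetuity: P = D₁ / (r − g) = £13,100.0000 / (0.125 − 0.053) = £181,944.44

£181944.44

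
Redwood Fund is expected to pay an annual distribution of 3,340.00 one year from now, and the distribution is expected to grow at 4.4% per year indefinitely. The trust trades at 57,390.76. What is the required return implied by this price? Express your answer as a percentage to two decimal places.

10.22%

P = D₁/(r − g) ⇒ r = D₁/P + g = 3,340.0000/57,390.76 + 0.044 = 0.058198 + 0.044 = 0.102198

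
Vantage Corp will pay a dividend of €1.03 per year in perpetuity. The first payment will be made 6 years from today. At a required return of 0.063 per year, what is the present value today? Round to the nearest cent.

Value at end of year 5: C / r = €1.03 / 0.063 = €16.3492
Discount to today: PV = €16.3492 / (1 + 0.063)^5 = €16.3492 / 1.357270 = €12.05

€12.05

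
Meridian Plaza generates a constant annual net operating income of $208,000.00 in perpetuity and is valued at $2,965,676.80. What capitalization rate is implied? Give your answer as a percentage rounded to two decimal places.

P = C/r ⇒ r = C/P = $208,000.00/$2,965,676.80 = 0.070136

7.01%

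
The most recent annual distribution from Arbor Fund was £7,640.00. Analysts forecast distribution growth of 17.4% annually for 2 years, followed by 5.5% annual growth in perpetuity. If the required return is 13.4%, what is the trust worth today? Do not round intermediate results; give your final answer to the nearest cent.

£125450.50

D_1 = 8969.36000
D_2 = 10530.02864
Terminal value at year 2: TV = D_2×(1+g_2)/(r−g_2) = 11109.18022/0.079 = 140622.53437
P_0 = D_1/(1+r)^1 + D_2/(1+r)^2 + TV/(1+r)^2
    = 7909.48854 + 8188.48284 + 109352.52401 = 125450.49539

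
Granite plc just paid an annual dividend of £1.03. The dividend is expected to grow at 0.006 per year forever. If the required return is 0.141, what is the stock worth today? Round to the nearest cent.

D₁ = D₀ × (1 + g) = £1.03 × 1.006 = £1.0362
Growing perpetuity: P = D₁ / (r − g) = £1.0362 / (0.141 − 0.006) = £7.68

£7.68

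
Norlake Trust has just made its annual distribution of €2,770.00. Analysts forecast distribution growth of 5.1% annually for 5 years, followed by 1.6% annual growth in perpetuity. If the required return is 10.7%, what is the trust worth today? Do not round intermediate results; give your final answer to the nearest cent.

D_1 = 2911.27000
D_2 = 3059.74477
D_3 = 3215.79175
D_4 = 3379.79713
D_5 = 3552.16679
Terminal value at year 5: TV = D_5×(1+g_2)/(r−g_2) = 3609.00146/0.091 = 39659.35665
P_0 = D_1/(1+r)^1 + D_2/(1+r)^2 + D_3/(1+r)^3 + D_4/(1+r)^4 + D_5/(1+r)^5 + TV/(1+r)^5
    = 2629.87353 + 2496.83567 + 2370.52781 + 2250.60951 + 2136.75754 + 23856.54570 = 35741.14976

€35741.15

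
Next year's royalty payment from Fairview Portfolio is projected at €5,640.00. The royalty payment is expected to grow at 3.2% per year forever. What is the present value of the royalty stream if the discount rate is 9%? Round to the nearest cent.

Growing perpetuity: P = D₁ / (r − g) = €5,640.0000 / (0.09 − 0.032) = €97,241.38

€97241.38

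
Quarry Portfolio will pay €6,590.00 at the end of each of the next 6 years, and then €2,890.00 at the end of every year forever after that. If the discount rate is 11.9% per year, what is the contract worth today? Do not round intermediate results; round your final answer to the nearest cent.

€39541.10

PV of 6-year annuity: €6,590.00 × [1 − (1+0.119)^−6] / 0.119 = 27171.08401
Perpetuity value at year 6: €2,890.00 / 0.119 = 24285.71429
PV of perpetuity: 24285.71429 / (1+0.119)^6 = 12370.01887
Total PV = 27171.08401 + 12370.01887 = 39541.10288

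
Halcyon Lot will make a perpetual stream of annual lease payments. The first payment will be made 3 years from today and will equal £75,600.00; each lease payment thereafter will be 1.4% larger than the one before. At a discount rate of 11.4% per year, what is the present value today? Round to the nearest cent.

£609188.10

Value at end of year 2: C₁ / (r − g) = £75,600.00 / (0.114 − 0.014) = £756,000.0000
Discount to today: PV = £756,000.0000 / (1 + 0.114)^2 = £756,000.0000 / 1.240996 = £609,188.10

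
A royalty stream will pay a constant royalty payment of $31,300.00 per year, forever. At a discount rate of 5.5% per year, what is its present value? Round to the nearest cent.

Level perpetuity: PV = C / r = $31,300.00 / 0.055 = $569,090.91

$569090.91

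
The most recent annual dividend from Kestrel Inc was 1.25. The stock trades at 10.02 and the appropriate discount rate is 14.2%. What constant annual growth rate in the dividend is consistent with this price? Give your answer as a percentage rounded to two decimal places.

P = D₀(1+g)/(r−g) ⇒ P(r−g) = D₀(1+g) ⇒ g(P+D₀) = P·r − D₀
g = (P·r − D₀)/(P + D₀) = (10.02×0.142 − 1.25) / (10.02 + 1.25) = 0.015336

1.53%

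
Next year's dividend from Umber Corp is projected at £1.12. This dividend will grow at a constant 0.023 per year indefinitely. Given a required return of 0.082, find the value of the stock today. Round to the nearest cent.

Growing perpetuity: P = D₁ / (r − g) = £1.1200 / (0.082 − 0.023) = £18.98

£18.98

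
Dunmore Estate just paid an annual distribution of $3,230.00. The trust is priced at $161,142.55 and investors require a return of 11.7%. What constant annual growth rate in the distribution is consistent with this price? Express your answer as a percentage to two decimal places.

P = D₀(1+g)/(r−g) ⇒ P(r−g) = D₀(1+g) ⇒ g(P+D₀) = P·r − D₀
g = (P·r − D₀)/(P + D₀) = ($161,142.55×0.117 − $3,230.00) / ($161,142.55 + $3,230.00) = 0.095050

9.51%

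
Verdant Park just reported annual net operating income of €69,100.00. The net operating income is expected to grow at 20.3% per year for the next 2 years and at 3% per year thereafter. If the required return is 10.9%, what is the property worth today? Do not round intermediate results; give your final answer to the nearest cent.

D_1 = 83127.30000
D_2 = 100002.14190
Terminal value at year 2: TV = D_2×(1+g_2)/(r−g_2) = 103002.20616/0.079 = 1303825.39439
P_0 = D_1/(1+r)^1 + D_2/(1+r)^2 + TV/(1+r)^2
    = 74956.98828 + 81310.42101 + 1060123.21061 = 1216390.61990

€1216390.62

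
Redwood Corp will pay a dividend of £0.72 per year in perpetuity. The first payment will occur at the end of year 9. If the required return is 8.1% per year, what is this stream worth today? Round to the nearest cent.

Value at end of year 8: C / r = £0.72 / 0.081 = £8.8889
Discount to today: PV = £8.8889 / (1 + 0.081)^8 = £8.8889 / 1.864685 = £4.77

£4.77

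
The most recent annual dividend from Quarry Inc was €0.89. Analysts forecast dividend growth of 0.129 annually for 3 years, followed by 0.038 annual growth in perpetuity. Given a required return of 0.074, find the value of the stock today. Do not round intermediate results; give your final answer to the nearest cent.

€32.76

D_1 = 1.00481
D_2 = 1.13443
D_3 = 1.28077
Terminal value at year 3: TV = D_3×(1+g_2)/(r−g_2) = 1.32944/0.036 = 36.92893
P_0 = D_1/(1+r)^1 + D_2/(1+r)^2 + D_3/(1+r)^3 + TV/(1+r)^3
    = 0.93558 + 0.98349 + 1.03385 + 29.80944 = 32.76236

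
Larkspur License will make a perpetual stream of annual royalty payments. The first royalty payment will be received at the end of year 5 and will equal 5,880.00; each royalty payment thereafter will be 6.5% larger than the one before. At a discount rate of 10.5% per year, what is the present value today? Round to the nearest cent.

98598.03

Value at end of year 4: C₁ / (r − g) = 5,880.00 / (0.105 − 0.065) = 147,000.0000
Discount to today: PV = 147,000.0000 / (1 + 0.105)^4 = 147,000.0000 / 1.490902 = 98,598.03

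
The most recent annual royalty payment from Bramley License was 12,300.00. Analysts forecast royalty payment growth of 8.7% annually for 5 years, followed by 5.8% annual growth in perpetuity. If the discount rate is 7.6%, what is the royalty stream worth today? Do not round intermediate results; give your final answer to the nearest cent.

824096.68

D_1 = 13370.10000
D_2 = 14533.29870
D_3 = 15797.69569
D_4 = 17172.09521
D_5 = 18666.06750
Terminal value at year 5: TV = D_5×(1+g_2)/(r−g_2) = 19748.69941/0.018 = 1097149.96721
P_0 = D_1/(1+r)^1 + D_2/(1+r)^2 + D_3/(1+r)^3 + D_4/(1+r)^4 + D_5/(1+r)^5 + TV/(1+r)^5
    = 12425.74349 + 12552.77247 + 12681.10007 + 12810.73957 + 12941.70438 + 760684.62405 = 824096.68403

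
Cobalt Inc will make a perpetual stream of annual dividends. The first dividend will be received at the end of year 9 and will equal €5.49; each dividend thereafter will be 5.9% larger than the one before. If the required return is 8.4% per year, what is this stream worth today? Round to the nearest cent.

Value at end of year 8: C₁ / (r − g) = €5.49 / (0.084 − 0.059) = €219.6000
Discount to today: PV = €219.6000 / (1 + 0.084)^8 = €219.6000 / 1.906489 = €115.19

€115.19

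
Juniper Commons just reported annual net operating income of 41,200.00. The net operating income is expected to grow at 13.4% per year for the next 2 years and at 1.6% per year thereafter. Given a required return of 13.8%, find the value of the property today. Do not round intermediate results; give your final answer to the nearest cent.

D_1 = 46720.80000
D_2 = 52981.38720
Terminal value at year 2: TV = D_2×(1+g_2)/(r−g_2) = 53829.08940/0.122 = 441222.04422
P_0 = D_1/(1+r)^1 + D_2/(1+r)^2 + TV/(1+r)^2
    = 41055.18453 + 40910.87809 + 340700.42734 = 422666.48996

422666.49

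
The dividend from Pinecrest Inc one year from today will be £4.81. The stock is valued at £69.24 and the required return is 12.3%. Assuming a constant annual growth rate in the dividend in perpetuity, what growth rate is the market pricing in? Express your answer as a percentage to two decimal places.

P = D₁/(r−g) ⇒ g = r − D₁/P = 0.123 − £4.81/£69.24 = 0.053531

5.35%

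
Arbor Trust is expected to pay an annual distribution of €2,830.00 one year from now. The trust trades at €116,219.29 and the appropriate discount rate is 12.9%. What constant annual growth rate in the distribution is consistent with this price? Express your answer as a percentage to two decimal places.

P = D₁/(r−g) ⇒ g = r − D₁/P = 0.129 − €2,830.00/€116,219.29 = 0.104649

10.46%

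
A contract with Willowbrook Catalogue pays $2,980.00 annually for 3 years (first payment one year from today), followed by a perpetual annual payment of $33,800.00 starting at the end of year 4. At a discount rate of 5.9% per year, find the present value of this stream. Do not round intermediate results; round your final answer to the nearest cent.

$490346.47

PV of 3-year annuity: $2,980.00 × [1 − (1+0.059)^−3] / 0.059 = 7980.33622
Perpetuity value at year 3: $33,800.00 / 0.059 = 572881.35593
PV of perpetuity: 572881.35593 / (1+0.059)^3 = 482366.13299
Total PV = 7980.33622 + 482366.13299 = 490346.46922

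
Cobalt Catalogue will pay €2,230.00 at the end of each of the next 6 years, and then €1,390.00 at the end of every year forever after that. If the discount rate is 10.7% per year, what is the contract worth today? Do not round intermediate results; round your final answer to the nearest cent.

€16575.23

PV of 6-year annuity: €2,230.00 × [1 − (1+0.107)^−6] / 0.107 = 9516.19583
Perpetuity value at year 6: €1,390.00 / 0.107 = 12990.65421
PV of perpetuity: 12990.65421 / (1+0.107)^6 = 7059.03438
Total PV = 9516.19583 + 7059.03438 = 16575.23021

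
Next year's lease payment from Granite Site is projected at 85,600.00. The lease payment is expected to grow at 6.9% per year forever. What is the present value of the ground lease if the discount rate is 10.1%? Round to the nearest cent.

Growing perpetuity: P = D₁ / (r − g) = 85,600.0000 / (0.101 − 0.069) = 2,675,000.00

2675000.00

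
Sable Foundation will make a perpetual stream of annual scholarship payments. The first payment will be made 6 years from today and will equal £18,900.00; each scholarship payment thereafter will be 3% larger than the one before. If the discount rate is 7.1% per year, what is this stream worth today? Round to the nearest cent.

£327137.70

Value at end of year 5: C₁ / (r − g) = £18,900.00 / (0.071 − 0.03) = £460,975.6098
Discount to today: PV = £460,975.6098 / (1 + 0.071)^5 = £460,975.6098 / 1.409118 = £327,137.70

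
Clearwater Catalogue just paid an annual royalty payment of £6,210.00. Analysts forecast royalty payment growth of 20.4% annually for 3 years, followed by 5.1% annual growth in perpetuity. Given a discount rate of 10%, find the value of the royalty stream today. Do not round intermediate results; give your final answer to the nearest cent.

D_1 = 7476.84000
D_2 = 9002.11536
D_3 = 10838.54689
Terminal value at year 3: TV = D_3×(1+g_2)/(r−g_2) = 11391.31279/0.049 = 232475.77112
P_0 = D_1/(1+r)^1 + D_2/(1+r)^2 + D_3/(1+r)^3 + TV/(1+r)^3
    = 6797.12727 + 7439.76476 + 8143.16070 + 174662.48770 = 197042.54043

£197042.54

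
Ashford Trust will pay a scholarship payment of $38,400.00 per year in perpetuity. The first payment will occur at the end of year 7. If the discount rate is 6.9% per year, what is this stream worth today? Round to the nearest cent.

Value at end of year 6: C / r = $38,400.00 / 0.069 = $556,521.7391
Discount to today: PV = $556,521.7391 / (1 + 0.069)^6 = $556,521.7391 / 1.492335 = $372,920.19

$372920.19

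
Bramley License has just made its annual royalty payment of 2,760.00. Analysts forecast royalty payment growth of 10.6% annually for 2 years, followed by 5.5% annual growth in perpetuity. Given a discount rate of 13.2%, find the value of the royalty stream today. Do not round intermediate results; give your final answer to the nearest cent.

D_1 = 3052.56000
D_2 = 3376.13136
Terminal value at year 2: TV = D_2×(1+g_2)/(r−g_2) = 3561.81858/0.077 = 46257.38422
P_0 = D_1/(1+r)^1 + D_2/(1+r)^2 + TV/(1+r)^2
    = 2696.60777 + 2634.67155 + 36098.42193 = 41429.70125

41429.70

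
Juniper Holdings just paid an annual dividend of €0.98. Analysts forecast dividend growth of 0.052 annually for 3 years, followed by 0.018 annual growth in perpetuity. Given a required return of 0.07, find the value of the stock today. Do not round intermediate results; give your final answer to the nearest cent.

D_1 = 1.03096
D_2 = 1.08457
D_3 = 1.14097
Terminal value at year 3: TV = D_3×(1+g_2)/(r−g_2) = 1.16150/0.052 = 22.33663
P_0 = D_1/(1+r)^1 + D_2/(1+r)^2 + D_3/(1+r)^3 + TV/(1+r)^3
    = 0.96351 + 0.94731 + 0.93137 + 18.23335 = 21.07554

€21.08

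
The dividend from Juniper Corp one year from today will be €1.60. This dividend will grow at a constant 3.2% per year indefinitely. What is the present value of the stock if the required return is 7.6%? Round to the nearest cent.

€36.36

Growing perpetuity: P = D₁ / (r − g) = €1.6000 / (0.076 − 0.032) = €36.36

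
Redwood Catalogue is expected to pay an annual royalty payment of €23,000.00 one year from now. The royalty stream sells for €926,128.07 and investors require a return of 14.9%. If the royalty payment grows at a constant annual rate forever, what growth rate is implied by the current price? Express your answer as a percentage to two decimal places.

P = D₁/(r−g) ⇒ g = r − D₁/P = 0.149 − €23,000.00/€926,128.07 = 0.124165

12.42%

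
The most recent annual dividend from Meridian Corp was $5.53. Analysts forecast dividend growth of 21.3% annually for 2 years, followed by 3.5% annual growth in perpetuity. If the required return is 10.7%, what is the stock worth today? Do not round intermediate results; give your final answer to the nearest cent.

D_1 = 6.70789
D_2 = 8.13667
Terminal value at year 2: TV = D_2×(1+g_2)/(r−g_2) = 8.42145/0.072 = 116.96464
P_0 = D_1/(1+r)^1 + D_2/(1+r)^2 + TV/(1+r)^2
    = 6.05952 + 6.63975 + 95.44635 = 108.14562

$108.15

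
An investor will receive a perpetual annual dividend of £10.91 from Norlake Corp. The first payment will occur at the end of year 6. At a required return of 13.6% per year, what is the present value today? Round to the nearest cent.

£42.40

Value at end of year 5: C / r = £10.91 / 0.136 = £80.2206
Discount to today: PV = £80.2206 / (1 + 0.136)^5 = £80.2206 / 1.891872 = £42.40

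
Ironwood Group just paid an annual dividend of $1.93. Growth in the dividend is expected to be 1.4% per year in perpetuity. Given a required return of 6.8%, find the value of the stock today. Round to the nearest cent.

D₁ = D₀ × (1 + g) = $1.93 × 1.014 = $1.9570
Growing perpetuity: P = D₁ / (r − g) = $1.9570 / (0.068 − 0.014) = $36.24

$36.24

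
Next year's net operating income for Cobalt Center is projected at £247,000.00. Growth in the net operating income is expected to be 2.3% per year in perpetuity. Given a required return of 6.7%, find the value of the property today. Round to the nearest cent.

£5613636.36

Growing perpetuity: P = D₁ / (r − g) = £247,000.0000 / (0.067 − 0.023) = £5,613,636.36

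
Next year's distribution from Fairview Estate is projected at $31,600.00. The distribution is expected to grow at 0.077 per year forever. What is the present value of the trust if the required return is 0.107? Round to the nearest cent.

Growing perpetuity: P = D₁ / (r − g) = $31,600.0000 / (0.107 − 0.077) = $1,053,333.33

$1053333.33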